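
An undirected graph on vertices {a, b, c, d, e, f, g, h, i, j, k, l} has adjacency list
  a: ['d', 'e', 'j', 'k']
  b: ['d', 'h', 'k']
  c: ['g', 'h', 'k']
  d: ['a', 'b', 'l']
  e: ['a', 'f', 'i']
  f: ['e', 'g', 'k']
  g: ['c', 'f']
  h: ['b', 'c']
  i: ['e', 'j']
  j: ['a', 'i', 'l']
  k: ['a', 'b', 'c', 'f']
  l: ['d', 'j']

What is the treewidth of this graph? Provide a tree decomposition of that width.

The largest bag has 4 vertices, giving width 3; this decomposition certifies tw(G) ≤ 3. For the lower bound: the 4 vertex sets {i,j,l}, {e}, {a}, {b,d,f,k} are disjoint, each induces a connected subgraph, and every pair is joined by at least one edge of G. Contracting each set to a single vertex therefore yields K_{4} as a minor, and since treewidth is minor-monotone, tw(G) ≥ tw(K_{4}) = 3. Combining the bounds, tw(G) = 3.

Treewidth 3.
One such decomposition:
Bags: B1 = {e, i, j, l}  B2 = {a, e, j, l}  B3 = {a, d, e, l}  B4 = {a, d, e, f}  B5 = {a, d, f, k}  B6 = {b, d, f, k}  B7 = {b, f, g, k}  B8 = {b, c, g, k}  B9 = {b, c, g, h}
Tree: B1–B2, B2–B3, B3–B4, B4–B5, B5–B6, B6–B7, B7–B8, B8–B9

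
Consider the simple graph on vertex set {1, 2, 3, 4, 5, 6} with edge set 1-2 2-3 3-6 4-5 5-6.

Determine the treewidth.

1

A width-1 tree decomposition is:
Bags: B1 = {1, 2}  B2 = {2, 3}  B3 = {3, 6}  B4 = {5, 6}  B5 = {4, 5}
Tree: B1–B2, B2–B3, B3–B4, B4–B5
Each bag holds 2 vertices, so the decomposition has width 1, which upper-bounds the treewidth. G has an edge, so its treewidth is at least 1. Combining the bounds, tw(G) = 1.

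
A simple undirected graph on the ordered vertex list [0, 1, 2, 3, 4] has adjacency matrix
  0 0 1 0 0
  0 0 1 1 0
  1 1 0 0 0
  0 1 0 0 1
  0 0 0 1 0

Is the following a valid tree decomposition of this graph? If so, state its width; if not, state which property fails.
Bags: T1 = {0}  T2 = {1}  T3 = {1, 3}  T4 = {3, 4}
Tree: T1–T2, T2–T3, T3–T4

No — vertex 2 appears in no bag.

A tree decomposition must satisfy three properties: every vertex lies in some bag; for every edge, both endpoints lie together in some bag; and for every vertex, the bags containing it form a connected subtree. Here vertex 2 appears in no bag, so the decomposition is invalid.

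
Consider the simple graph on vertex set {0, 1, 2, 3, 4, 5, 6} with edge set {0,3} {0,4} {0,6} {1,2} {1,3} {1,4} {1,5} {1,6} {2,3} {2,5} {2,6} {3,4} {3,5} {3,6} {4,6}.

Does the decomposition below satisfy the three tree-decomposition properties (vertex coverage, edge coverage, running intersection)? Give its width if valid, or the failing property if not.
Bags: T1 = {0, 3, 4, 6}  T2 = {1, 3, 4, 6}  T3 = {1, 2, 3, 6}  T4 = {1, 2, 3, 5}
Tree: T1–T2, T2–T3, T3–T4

Yes; width 3.

Every vertex of G appears in some bag (union = {0, 1, 2, 3, 4, 5, 6}); every edge is covered by a bag; and for each vertex v the set of bags containing v is connected in the bag tree. The decomposition is therefore valid. The largest bag has 4 vertices, so the width is 3.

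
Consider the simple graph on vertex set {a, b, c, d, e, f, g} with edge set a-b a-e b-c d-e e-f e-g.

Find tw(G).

A width-1 tree decomposition is:
Bags: B1 = {a, b}  B2 = {a, e}  B3 = {b, c}  B4 = {e, g}  B5 = {e, f}  B6 = {d, e}
Tree: B1–B2, B1–B3, B2–B4, B4–B5, B2–B6
Each bag holds 2 vertices, so the decomposition has width 1, which upper-bounds the treewidth. G has an edge, so its treewidth is at least 1. The upper and lower bounds meet at 1, so that is the treewidth.

1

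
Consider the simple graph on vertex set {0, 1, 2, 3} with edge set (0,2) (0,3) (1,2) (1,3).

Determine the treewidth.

A width-2 tree decomposition is:
Bags: B1 = {0, 2, 3}  B2 = {1, 2, 3}
Tree: B1–B2
Each bag holds 3 vertices, so the decomposition has width 2, which upper-bounds the treewidth. For the lower bound, G contains the cycle 2–0–3–1–2, so G is not a forest; only forests have treewidth ≤ 1, hence tw(G) ≥ 2. Combining the bounds, tw(G) = 2.

2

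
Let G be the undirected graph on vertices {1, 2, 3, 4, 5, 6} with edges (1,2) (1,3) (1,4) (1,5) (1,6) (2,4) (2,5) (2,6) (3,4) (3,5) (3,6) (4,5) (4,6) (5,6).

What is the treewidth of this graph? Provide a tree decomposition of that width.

Every bag has size at most 5, so the width is 5 − 1 = 4 and tw(G) ≤ 4. On the other hand G contains the 5-clique {1, 2, 4, 5, 6}. A clique must lie in a single bag of any decomposition, so no decomposition can have width below 4. Hence tw(G) = 4 exactly.

Treewidth 4.
One optimal decomposition is:
Bags: B1 = {1, 3, 4, 5, 6}  B2 = {1, 2, 4, 5, 6}
Tree: B1–B2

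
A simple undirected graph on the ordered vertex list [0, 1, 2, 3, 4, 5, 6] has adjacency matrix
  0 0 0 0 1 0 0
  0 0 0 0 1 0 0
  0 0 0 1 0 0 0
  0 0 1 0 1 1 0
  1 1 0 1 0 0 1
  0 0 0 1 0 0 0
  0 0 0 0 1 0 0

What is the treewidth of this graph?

A width-1 tree decomposition is:
Bags: B1 = {1, 4}  B2 = {0, 4}  B3 = {3, 4}  B4 = {3, 5}  B5 = {2, 3}  B6 = {4, 6}
Tree: B1–B2, B2–B3, B3–B4, B4–B5, B1–B6
The largest bag has 2 vertices, giving width 1; this decomposition certifies tw(G) ≤ 1. G has an edge, so its treewidth is at least 1. The upper and lower bounds meet at 1, so that is the treewidth.

1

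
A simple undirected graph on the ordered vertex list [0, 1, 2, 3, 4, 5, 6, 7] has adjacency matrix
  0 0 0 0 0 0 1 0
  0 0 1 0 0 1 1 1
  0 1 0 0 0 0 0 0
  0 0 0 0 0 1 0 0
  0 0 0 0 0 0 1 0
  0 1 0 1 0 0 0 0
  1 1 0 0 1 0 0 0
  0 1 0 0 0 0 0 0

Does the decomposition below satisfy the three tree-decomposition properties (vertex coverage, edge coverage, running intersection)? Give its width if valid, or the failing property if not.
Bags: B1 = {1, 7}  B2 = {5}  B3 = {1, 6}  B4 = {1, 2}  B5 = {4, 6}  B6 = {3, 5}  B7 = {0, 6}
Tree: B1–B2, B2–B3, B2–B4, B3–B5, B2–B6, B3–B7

A tree decomposition must satisfy three properties: every vertex lies in some bag; for every edge, both endpoints lie together in some bag; and for every vertex, the bags containing it form a connected subtree. Here edge (1,5) lies in no bag, so the decomposition is invalid.

No — edge (1,5) lies in no bag.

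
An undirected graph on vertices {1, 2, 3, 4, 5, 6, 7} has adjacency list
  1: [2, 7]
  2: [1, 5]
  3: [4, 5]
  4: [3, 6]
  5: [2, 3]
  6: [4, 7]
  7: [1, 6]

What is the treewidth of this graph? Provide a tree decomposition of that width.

Each bag holds 3 vertices, so the decomposition has width 2, which upper-bounds the treewidth. For the lower bound, G contains the cycle 2–5–3–4–6–7–1–2, so G is not a forest; only forests have treewidth ≤ 1, hence tw(G) ≥ 2. Therefore the treewidth is 2.

Treewidth 2.
Bags: B1 = {2, 3, 5}  B2 = {2, 3, 4}  B3 = {2, 4, 6}  B4 = {2, 6, 7}  B5 = {1, 2, 7}
Tree: B1–B2, B2–B3, B3–B4, B4–B5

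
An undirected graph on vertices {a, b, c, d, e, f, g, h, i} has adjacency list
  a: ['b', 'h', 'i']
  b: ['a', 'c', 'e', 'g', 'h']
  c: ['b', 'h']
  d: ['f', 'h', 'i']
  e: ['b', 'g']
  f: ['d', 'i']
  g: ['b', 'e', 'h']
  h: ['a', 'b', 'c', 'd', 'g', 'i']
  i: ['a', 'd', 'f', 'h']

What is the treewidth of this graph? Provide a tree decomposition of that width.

The largest bag has 3 vertices, giving width 2; this decomposition certifies tw(G) ≤ 2. For the lower bound, the 3 vertices {b, e, g} are pairwise adjacent, and any tree decomposition puts a clique entirely inside one bag — forcing width ≥ 2. Combining the bounds, tw(G) = 2.

Treewidth 2.
One optimal decomposition is:
Bags: B1 = {a, h, i}  B2 = {d, h, i}  B3 = {a, b, h}  B4 = {b, c, h}  B5 = {d, f, i}  B6 = {b, g, h}  B7 = {b, e, g}
Tree: B1–B2, B1–B3, B3–B4, B2–B5, B3–B6, B6–B7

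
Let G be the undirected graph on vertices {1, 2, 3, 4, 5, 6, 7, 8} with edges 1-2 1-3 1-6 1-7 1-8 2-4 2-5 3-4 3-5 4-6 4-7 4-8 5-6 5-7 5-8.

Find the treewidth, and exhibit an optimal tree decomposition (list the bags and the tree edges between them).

Treewidth 3.
One such decomposition:
Bags: B1 = {1, 4, 5, 7}  B2 = {1, 3, 4, 5}  B3 = {1, 4, 5, 8}  B4 = {1, 2, 4, 5}  B5 = {1, 4, 5, 6}
Tree: B1–B2, B2–B3, B3–B4, B4–B5

Every bag has size at most 4, so the width is 4 − 1 = 3 and tw(G) ≤ 3. For the lower bound: the 4 vertex sets {5,7}, {3,4}, {1}, {8} are disjoint, each induces a connected subgraph, and every pair is joined by at least one edge of G. Contracting each set to a single vertex therefore yields K_{4} as a minor, and since treewidth is minor-monotone, tw(G) ≥ tw(K_{4}) = 3. Hence tw(G) = 3 exactly.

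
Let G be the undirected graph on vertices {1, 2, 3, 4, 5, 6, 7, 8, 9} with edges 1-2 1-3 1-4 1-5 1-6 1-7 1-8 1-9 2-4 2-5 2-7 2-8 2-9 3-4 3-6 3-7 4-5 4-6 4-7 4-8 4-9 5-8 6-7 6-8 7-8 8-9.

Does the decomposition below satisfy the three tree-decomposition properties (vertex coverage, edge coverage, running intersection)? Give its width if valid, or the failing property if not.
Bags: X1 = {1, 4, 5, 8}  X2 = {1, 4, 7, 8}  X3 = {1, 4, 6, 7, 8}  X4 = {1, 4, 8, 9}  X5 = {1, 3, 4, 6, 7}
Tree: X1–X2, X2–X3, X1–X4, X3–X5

No — vertex 2 appears in no bag.

A tree decomposition must satisfy three properties: every vertex lies in some bag; for every edge, both endpoints lie together in some bag; and for every vertex, the bags containing it form a connected subtree. Here vertex 2 appears in no bag, so the decomposition is invalid.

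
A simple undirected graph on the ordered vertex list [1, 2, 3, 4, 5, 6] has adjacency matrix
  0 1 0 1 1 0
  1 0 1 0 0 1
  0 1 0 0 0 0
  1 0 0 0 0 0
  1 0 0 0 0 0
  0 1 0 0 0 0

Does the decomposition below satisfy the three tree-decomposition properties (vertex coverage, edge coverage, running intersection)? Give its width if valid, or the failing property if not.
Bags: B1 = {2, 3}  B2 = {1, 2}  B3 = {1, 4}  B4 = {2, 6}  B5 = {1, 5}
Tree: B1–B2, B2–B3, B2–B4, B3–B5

Yes; width 1.

Checking the three conditions: (i) the bags cover all of {1, 2, 3, 4, 5, 6}; (ii) for each edge, some bag contains both endpoints; (iii) the bags containing any fixed vertex form a subtree. All hold, so the decomposition is valid with width 2 − 1 = 1.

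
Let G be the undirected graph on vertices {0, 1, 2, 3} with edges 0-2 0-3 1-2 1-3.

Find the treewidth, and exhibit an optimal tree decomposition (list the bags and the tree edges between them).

Every bag has size at most 3, so the width is 3 − 1 = 2 and tw(G) ≤ 2. Since 0–2–1–3–0 is a cycle in G, G is not acyclic. Forests are exactly the graphs of treewidth ≤ 1, so tw(G) ≥ 2. The upper and lower bounds meet at 2, so that is the treewidth.

Treewidth 2.
Bags: B1 = {0, 1, 2}  B2 = {0, 1, 3}
Tree: B1–B2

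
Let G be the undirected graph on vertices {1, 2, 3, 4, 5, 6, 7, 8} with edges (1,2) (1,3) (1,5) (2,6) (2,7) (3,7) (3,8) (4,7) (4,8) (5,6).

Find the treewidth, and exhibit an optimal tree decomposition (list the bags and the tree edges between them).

Every bag has size at most 3, so the width is 3 − 1 = 2 and tw(G) ≤ 2. For the lower bound, G contains the cycle 6–5–1–2–6, so G is not a forest; only forests have treewidth ≤ 1, hence tw(G) ≥ 2. Hence tw(G) = 2 exactly.

Treewidth 2.
One such decomposition:
Bags: B1 = {2, 5, 6}  B2 = {1, 2, 5}  B3 = {1, 2, 7}  B4 = {1, 3, 7}  B5 = {3, 4, 7}  B6 = {3, 4, 8}
Tree: B1–B2, B2–B3, B3–B4, B4–B5, B5–B6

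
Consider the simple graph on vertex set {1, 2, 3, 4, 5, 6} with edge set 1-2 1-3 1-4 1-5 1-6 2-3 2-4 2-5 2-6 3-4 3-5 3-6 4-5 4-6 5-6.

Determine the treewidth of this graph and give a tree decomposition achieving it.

With just one bag of size 6, the width is 6 − 1 = 5, so tw(G) ≤ 5. For the lower bound, the 6 vertices {1, 2, 3, 4, 5, 6} are pairwise adjacent, and any tree decomposition puts a clique entirely inside one bag — forcing width ≥ 5. Therefore the treewidth is 5.

Treewidth 5.
One optimal decomposition is:
Bags: B1 = {1, 2, 3, 4, 5, 6}
Tree: (single bag)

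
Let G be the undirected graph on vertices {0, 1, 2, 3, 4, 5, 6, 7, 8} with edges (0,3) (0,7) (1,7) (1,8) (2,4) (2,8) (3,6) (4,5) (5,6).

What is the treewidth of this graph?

2

A width-2 tree decomposition is:
Bags: B1 = {0, 3, 6}  B2 = {0, 6, 7}  B3 = {1, 6, 7}  B4 = {1, 6, 8}  B5 = {2, 6, 8}  B6 = {2, 4, 6}  B7 = {4, 5, 6}
Tree: B1–B2, B2–B3, B3–B4, B4–B5, B5–B6, B6–B7
The largest bag has 3 vertices, giving width 2; this decomposition certifies tw(G) ≤ 2. The edges 6–3–0–7–1–8–2–4–5–6 form a cycle, so G is not a tree and its treewidth is at least 2. Therefore the treewidth is 2.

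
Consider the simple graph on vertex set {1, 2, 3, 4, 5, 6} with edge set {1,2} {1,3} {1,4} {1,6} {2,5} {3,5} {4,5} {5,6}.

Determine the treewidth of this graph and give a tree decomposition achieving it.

Treewidth 2.
One such decomposition:
Bags: B1 = {1, 5, 6}  B2 = {1, 4, 5}  B3 = {1, 2, 5}  B4 = {1, 3, 5}
Tree: B1–B2, B2–B3, B3–B4

Every bag has size at most 3, so the width is 3 − 1 = 2 and tw(G) ≤ 2. For the lower bound, G contains the cycle 6–1–4–5–6, so G is not a forest; only forests have treewidth ≤ 1, hence tw(G) ≥ 2. Combining the bounds, tw(G) = 2.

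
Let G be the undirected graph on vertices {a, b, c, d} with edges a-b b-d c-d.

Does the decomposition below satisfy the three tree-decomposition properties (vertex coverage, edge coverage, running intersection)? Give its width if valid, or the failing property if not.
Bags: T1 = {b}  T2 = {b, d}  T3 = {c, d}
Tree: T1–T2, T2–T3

No — vertex a appears in no bag.

A tree decomposition must satisfy three properties: every vertex lies in some bag; for every edge, both endpoints lie together in some bag; and for every vertex, the bags containing it form a connected subtree. Here vertex a appears in no bag, so the decomposition is invalid.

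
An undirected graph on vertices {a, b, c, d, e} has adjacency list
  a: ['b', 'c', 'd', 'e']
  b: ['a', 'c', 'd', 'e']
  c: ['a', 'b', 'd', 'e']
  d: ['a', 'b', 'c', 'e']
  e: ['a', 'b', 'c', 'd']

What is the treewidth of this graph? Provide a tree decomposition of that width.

Treewidth 4.
One such decomposition:
Bags: B1 = {a, b, c, d, e}
Tree: (single bag)

With just one bag of size 5, the width is 5 − 1 = 4, so tw(G) ≤ 4. On the other hand G contains the 5-clique {a, b, c, d, e}. A clique must lie in a single bag of any decomposition, so no decomposition can have width below 4. The upper and lower bounds meet at 4, so that is the treewidth.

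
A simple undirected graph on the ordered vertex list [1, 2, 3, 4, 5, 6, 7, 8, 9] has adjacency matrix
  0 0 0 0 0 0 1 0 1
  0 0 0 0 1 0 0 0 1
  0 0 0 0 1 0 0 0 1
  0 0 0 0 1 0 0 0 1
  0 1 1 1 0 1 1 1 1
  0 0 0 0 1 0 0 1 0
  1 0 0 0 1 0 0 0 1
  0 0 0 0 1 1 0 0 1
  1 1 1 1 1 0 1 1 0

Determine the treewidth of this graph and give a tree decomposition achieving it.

Treewidth 2.
One optimal decomposition is:
Bags: B1 = {5, 7, 9}  B2 = {3, 5, 9}  B3 = {2, 5, 9}  B4 = {5, 8, 9}  B5 = {5, 6, 8}  B6 = {1, 7, 9}  B7 = {4, 5, 9}
Tree: B1–B2, B1–B3, B3–B4, B4–B5, B1–B6, B3–B7

Every bag has size at most 3, so the width is 3 − 1 = 2 and tw(G) ≤ 2. Conversely, {1, 7, 9} is a clique of size 3, and the vertices of any clique must share a bag in every tree decomposition; so some bag has ≥ 3 vertices and tw(G) ≥ 2. Combining the bounds, tw(G) = 2.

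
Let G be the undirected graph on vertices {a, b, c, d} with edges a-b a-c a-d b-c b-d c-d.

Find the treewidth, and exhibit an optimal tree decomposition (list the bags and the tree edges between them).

Treewidth 3.
Bags: B1 = {a, b, c, d}
Tree: (single bag)

With just one bag of size 4, the width is 4 − 1 = 3, so tw(G) ≤ 3. On the other hand G contains the 4-clique {a, b, c, d}. A clique must lie in a single bag of any decomposition, so no decomposition can have width below 3. Combining the bounds, tw(G) = 3.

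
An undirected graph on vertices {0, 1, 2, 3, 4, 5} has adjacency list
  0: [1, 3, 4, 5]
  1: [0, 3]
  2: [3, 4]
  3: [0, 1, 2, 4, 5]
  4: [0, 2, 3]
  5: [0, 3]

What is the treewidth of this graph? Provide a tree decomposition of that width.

Each bag holds 3 vertices, so the decomposition has width 2, which upper-bounds the treewidth. Conversely, {0, 1, 3} is a clique of size 3, and the vertices of any clique must share a bag in every tree decomposition; so some bag has ≥ 3 vertices and tw(G) ≥ 2. Hence tw(G) = 2 exactly.

Treewidth 2.
One optimal decomposition is:
Bags: B1 = {2, 3, 4}  B2 = {0, 3, 4}  B3 = {0, 1, 3}  B4 = {0, 3, 5}
Tree: B1–B2, B2–B3, B3–B4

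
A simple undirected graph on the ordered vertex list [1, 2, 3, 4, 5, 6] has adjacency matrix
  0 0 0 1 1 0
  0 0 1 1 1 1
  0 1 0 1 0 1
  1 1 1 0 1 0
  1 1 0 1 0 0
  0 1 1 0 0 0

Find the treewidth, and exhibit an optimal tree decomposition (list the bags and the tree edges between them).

Treewidth 2.
One such decomposition:
Bags: B1 = {2, 4, 5}  B2 = {1, 4, 5}  B3 = {2, 3, 4}  B4 = {2, 3, 6}
Tree: B1–B2, B1–B3, B3–B4

The largest bag has 3 vertices, giving width 2; this decomposition certifies tw(G) ≤ 2. Conversely, {1, 4, 5} is a clique of size 3, and the vertices of any clique must share a bag in every tree decomposition; so some bag has ≥ 3 vertices and tw(G) ≥ 2. Hence tw(G) = 2 exactly.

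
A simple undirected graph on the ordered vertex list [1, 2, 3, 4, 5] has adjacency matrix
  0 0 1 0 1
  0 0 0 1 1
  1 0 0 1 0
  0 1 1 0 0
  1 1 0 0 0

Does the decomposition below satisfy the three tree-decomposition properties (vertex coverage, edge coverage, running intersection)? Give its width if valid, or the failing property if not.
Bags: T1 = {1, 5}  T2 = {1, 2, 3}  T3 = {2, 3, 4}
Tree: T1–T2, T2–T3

A tree decomposition must satisfy three properties: every vertex lies in some bag; for every edge, both endpoints lie together in some bag; and for every vertex, the bags containing it form a connected subtree. Here edge (2,5) lies in no bag, so the decomposition is invalid.

No — edge (2,5) lies in no bag.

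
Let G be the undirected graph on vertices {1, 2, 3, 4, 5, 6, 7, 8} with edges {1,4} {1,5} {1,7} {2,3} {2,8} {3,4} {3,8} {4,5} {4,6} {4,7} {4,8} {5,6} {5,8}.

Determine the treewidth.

2

A width-2 tree decomposition is:
Bags: B1 = {3, 4, 8}  B2 = {4, 5, 8}  B3 = {1, 4, 5}  B4 = {4, 5, 6}  B5 = {2, 3, 8}  B6 = {1, 4, 7}
Tree: B1–B2, B2–B3, B3–B4, B1–B5, B3–B6
Each bag holds 3 vertices, so the decomposition has width 2, which upper-bounds the treewidth. Conversely, {2, 3, 8} is a clique of size 3, and the vertices of any clique must share a bag in every tree decomposition; so some bag has ≥ 3 vertices and tw(G) ≥ 2. Combining the bounds, tw(G) = 2.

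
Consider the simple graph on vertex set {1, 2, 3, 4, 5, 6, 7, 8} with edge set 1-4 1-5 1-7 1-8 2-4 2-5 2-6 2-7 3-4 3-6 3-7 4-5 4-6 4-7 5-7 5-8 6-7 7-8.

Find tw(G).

3

A width-3 tree decomposition is:
Bags: B1 = {2, 4, 5, 7}  B2 = {1, 4, 5, 7}  B3 = {2, 4, 6, 7}  B4 = {3, 4, 6, 7}  B5 = {1, 5, 7, 8}
Tree: B1–B2, B1–B3, B3–B4, B2–B5
Every bag has size at most 4, so the width is 4 − 1 = 3 and tw(G) ≤ 3. For the lower bound, the 4 vertices {1, 5, 7, 8} are pairwise adjacent, and any tree decomposition puts a clique entirely inside one bag — forcing width ≥ 3. Combining the bounds, tw(G) = 3.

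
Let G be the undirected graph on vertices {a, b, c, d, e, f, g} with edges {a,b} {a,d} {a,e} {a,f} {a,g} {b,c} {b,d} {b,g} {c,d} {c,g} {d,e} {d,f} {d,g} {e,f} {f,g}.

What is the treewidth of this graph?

A width-3 tree decomposition is:
Bags: B1 = {a, b, d, g}  B2 = {a, d, f, g}  B3 = {a, d, e, f}  B4 = {b, c, d, g}
Tree: B1–B2, B2–B3, B1–B4
Each bag holds 4 vertices, so the decomposition has width 3, which upper-bounds the treewidth. On the other hand G contains the 4-clique {b, c, d, g}. A clique must lie in a single bag of any decomposition, so no decomposition can have width below 3. Combining the bounds, tw(G) = 3.

3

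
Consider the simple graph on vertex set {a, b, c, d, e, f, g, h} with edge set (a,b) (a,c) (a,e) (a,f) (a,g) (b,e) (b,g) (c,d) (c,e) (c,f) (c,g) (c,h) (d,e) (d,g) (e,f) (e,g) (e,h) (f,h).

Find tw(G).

A width-3 tree decomposition is:
Bags: B1 = {a, c, e, f}  B2 = {a, c, e, g}  B3 = {c, e, f, h}  B4 = {c, d, e, g}  B5 = {a, b, e, g}
Tree: B1–B2, B1–B3, B2–B4, B2–B5
The largest bag has 4 vertices, giving width 3; this decomposition certifies tw(G) ≤ 3. On the other hand G contains the 4-clique {c, d, e, g}. A clique must lie in a single bag of any decomposition, so no decomposition can have width below 3. Hence tw(G) = 3 exactly.

3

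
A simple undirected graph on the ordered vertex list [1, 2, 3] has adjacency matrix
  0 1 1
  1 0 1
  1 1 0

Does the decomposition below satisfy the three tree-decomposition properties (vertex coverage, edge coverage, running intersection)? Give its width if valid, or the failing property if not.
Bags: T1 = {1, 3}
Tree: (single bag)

No — vertex 2 appears in no bag.

A tree decomposition must satisfy three properties: every vertex lies in some bag; for every edge, both endpoints lie together in some bag; and for every vertex, the bags containing it form a connected subtree. Here vertex 2 appears in no bag, so the decomposition is invalid.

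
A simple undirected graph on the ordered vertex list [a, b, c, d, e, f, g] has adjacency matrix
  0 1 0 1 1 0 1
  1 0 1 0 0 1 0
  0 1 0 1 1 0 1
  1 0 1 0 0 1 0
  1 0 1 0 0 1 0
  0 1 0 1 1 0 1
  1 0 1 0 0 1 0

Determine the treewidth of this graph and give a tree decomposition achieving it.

Every bag has size at most 4, so the width is 4 − 1 = 3 and tw(G) ≤ 3. For the lower bound: the 4 vertex sets {a,g}, {c,d}, {f}, {e} are disjoint, each induces a connected subgraph, and every pair is joined by at least one edge of G. Contracting each set to a single vertex therefore yields K_{4} as a minor, and since treewidth is minor-monotone, tw(G) ≥ tw(K_{4}) = 3. The upper and lower bounds meet at 3, so that is the treewidth.

Treewidth 3.
Bags: B1 = {a, c, f, g}  B2 = {a, c, d, f}  B3 = {a, c, e, f}  B4 = {a, b, c, f}
Tree: B1–B2, B2–B3, B3–B4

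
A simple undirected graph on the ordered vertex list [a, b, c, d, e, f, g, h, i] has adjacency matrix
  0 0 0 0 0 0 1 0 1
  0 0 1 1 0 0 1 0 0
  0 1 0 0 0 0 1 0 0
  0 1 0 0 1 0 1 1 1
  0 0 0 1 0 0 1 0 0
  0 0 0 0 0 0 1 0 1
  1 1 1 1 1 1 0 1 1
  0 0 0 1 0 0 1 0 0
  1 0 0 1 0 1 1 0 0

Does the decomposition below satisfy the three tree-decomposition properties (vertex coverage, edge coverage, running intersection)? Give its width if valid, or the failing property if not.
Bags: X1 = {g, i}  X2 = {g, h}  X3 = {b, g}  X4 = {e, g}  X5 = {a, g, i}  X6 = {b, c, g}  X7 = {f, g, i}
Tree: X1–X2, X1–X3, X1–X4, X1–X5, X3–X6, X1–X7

A tree decomposition must satisfy three properties: every vertex lies in some bag; for every edge, both endpoints lie together in some bag; and for every vertex, the bags containing it form a connected subtree. Here vertex d appears in no bag, so the decomposition is invalid.

No — vertex d appears in no bag.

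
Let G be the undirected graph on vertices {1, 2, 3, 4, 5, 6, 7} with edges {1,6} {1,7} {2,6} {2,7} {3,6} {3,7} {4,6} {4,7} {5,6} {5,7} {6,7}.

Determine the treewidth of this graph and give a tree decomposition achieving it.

Treewidth 2.
One optimal decomposition is:
Bags: B1 = {3, 6, 7}  B2 = {1, 6, 7}  B3 = {4, 6, 7}  B4 = {5, 6, 7}  B5 = {2, 6, 7}
Tree: B1–B2, B1–B3, B3–B4, B1–B5

Every bag has size at most 3, so the width is 3 − 1 = 2 and tw(G) ≤ 2. On the other hand G contains the 3-clique {1, 6, 7}. A clique must lie in a single bag of any decomposition, so no decomposition can have width below 2. Therefore the treewidth is 2.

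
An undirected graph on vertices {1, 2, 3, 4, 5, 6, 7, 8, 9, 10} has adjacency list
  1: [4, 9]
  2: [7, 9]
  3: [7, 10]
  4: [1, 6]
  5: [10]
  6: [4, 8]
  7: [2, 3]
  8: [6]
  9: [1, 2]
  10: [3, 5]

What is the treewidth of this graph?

A width-1 tree decomposition is:
Bags: B1 = {6, 8}  B2 = {4, 6}  B3 = {1, 4}  B4 = {1, 9}  B5 = {2, 9}  B6 = {2, 7}  B7 = {3, 7}  B8 = {3, 10}  B9 = {5, 10}
Tree: B1–B2, B2–B3, B3–B4, B4–B5, B5–B6, B6–B7, B7–B8, B8–B9
Every bag has size at most 2, so the width is 2 − 1 = 1 and tw(G) ≤ 1. G has an edge, so its treewidth is at least 1. Hence tw(G) = 1 exactly.

1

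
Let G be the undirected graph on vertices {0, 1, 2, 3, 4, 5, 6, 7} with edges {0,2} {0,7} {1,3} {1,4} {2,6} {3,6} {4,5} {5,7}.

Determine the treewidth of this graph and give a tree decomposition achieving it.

Every bag has size at most 3, so the width is 3 − 1 = 2 and tw(G) ≤ 2. Since 5–7–0–2–6–3–1–4–5 is a cycle in G, G is not acyclic. Forests are exactly the graphs of treewidth ≤ 1, so tw(G) ≥ 2. The upper and lower bounds meet at 2, so that is the treewidth.

Treewidth 2.
One such decomposition:
Bags: B1 = {0, 5, 7}  B2 = {0, 2, 5}  B3 = {2, 5, 6}  B4 = {3, 5, 6}  B5 = {1, 3, 5}  B6 = {1, 4, 5}
Tree: B1–B2, B2–B3, B3–B4, B4–B5, B5–B6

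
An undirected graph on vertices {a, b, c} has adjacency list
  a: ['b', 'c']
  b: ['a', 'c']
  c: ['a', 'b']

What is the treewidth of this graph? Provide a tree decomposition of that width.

Treewidth 2.
One optimal decomposition is:
Bags: B1 = {a, b, c}
Tree: (single bag)

With just one bag of size 3, the width is 3 − 1 = 2, so tw(G) ≤ 2. For the lower bound, the 3 vertices {a, b, c} are pairwise adjacent, and any tree decomposition puts a clique entirely inside one bag — forcing width ≥ 2. Combining the bounds, tw(G) = 2.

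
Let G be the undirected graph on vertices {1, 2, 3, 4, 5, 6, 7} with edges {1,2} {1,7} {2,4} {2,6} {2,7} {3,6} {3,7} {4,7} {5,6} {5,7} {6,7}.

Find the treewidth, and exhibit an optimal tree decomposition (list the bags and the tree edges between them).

The largest bag has 3 vertices, giving width 2; this decomposition certifies tw(G) ≤ 2. On the other hand G contains the 3-clique {1, 2, 7}. A clique must lie in a single bag of any decomposition, so no decomposition can have width below 2. Therefore the treewidth is 2.

Treewidth 2.
One optimal decomposition is:
Bags: B1 = {2, 6, 7}  B2 = {5, 6, 7}  B3 = {2, 4, 7}  B4 = {1, 2, 7}  B5 = {3, 6, 7}
Tree: B1–B2, B1–B3, B1–B4, B1–B5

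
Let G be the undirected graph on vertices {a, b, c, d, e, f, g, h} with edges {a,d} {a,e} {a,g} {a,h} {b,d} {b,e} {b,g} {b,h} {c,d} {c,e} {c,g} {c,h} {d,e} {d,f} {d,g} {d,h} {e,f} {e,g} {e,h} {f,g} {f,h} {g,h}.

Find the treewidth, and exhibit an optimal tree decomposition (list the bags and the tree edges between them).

Each bag holds 5 vertices, so the decomposition has width 4, which upper-bounds the treewidth. Conversely, {d, e, f, g, h} is a clique of size 5, and the vertices of any clique must share a bag in every tree decomposition; so some bag has ≥ 5 vertices and tw(G) ≥ 4. Therefore the treewidth is 4.

Treewidth 4.
Bags: B1 = {d, e, f, g, h}  B2 = {b, d, e, g, h}  B3 = {c, d, e, g, h}  B4 = {a, d, e, g, h}
Tree: B1–B2, B2–B3, B2–B4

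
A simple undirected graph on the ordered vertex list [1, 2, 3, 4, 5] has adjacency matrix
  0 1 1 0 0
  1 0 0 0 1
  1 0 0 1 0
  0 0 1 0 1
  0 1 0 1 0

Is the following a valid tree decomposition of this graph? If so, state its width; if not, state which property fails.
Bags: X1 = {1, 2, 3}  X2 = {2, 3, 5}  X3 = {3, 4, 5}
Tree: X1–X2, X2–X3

Checking the three conditions: (i) the bags cover all of {1, 2, 3, 4, 5}; (ii) for each edge, some bag contains both endpoints; (iii) the bags containing any fixed vertex form a subtree. All hold, so the decomposition is valid with width 3 − 1 = 2.

Yes; width 2.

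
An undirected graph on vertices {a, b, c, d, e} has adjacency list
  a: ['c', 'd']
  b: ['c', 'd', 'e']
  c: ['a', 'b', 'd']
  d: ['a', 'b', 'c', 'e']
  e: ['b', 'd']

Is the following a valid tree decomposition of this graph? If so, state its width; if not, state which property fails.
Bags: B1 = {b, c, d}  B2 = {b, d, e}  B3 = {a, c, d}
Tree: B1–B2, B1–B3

Vertex coverage: the bags together contain {a, b, c, d, e}, the full vertex set. Edge coverage: each edge of G has both endpoints in at least one bag. Running intersection: for every vertex, the bags containing it form a connected subtree. All three properties hold, so this is a valid tree decomposition of width max|bag| − 1 = 2, and hence tw(G) ≤ 2.

Yes; width 2.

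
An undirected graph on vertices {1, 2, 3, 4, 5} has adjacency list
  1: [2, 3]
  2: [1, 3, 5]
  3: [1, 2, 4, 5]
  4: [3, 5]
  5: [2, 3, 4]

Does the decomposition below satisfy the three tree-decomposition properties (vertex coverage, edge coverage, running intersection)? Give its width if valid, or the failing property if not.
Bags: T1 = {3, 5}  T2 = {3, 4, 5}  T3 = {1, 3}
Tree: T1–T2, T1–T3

A tree decomposition must satisfy three properties: every vertex lies in some bag; for every edge, both endpoints lie together in some bag; and for every vertex, the bags containing it form a connected subtree. Here vertex 2 appears in no bag, so the decomposition is invalid.

No — vertex 2 appears in no bag.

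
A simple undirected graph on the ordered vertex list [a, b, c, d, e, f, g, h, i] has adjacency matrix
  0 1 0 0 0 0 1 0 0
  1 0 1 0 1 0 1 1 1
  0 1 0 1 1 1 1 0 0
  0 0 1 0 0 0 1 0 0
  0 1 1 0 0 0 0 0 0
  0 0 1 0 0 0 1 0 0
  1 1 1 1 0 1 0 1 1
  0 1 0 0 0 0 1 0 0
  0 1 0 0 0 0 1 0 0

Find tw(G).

A width-2 tree decomposition is:
Bags: B1 = {c, d, g}  B2 = {b, c, g}  B3 = {b, g, h}  B4 = {c, f, g}  B5 = {b, c, e}  B6 = {a, b, g}  B7 = {b, g, i}
Tree: B1–B2, B2–B3, B1–B4, B2–B5, B3–B6, B2–B7
Every bag has size at most 3, so the width is 3 − 1 = 2 and tw(G) ≤ 2. Conversely, {c, d, g} is a clique of size 3, and the vertices of any clique must share a bag in every tree decomposition; so some bag has ≥ 3 vertices and tw(G) ≥ 2. The upper and lower bounds meet at 2, so that is the treewidth.

2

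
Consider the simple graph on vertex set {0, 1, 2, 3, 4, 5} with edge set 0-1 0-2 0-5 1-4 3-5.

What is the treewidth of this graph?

A width-1 tree decomposition is:
Bags: B1 = {0, 1}  B2 = {1, 4}  B3 = {0, 5}  B4 = {3, 5}  B5 = {0, 2}
Tree: B1–B2, B1–B3, B3–B4, B3–B5
Every bag has size at most 2, so the width is 2 − 1 = 1 and tw(G) ≤ 1. G has an edge, so its treewidth is at least 1. Combining the bounds, tw(G) = 1.

1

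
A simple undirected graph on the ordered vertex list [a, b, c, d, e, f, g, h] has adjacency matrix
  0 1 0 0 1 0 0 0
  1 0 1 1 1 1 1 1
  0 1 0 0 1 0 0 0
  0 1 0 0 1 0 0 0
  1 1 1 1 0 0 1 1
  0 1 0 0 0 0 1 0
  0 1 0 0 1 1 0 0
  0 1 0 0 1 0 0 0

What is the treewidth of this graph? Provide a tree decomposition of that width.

Treewidth 2.
One such decomposition:
Bags: B1 = {b, e, h}  B2 = {b, e, g}  B3 = {b, f, g}  B4 = {b, d, e}  B5 = {a, b, e}  B6 = {b, c, e}
Tree: B1–B2, B2–B3, B2–B4, B4–B5, B4–B6

Every bag has size at most 3, so the width is 3 − 1 = 2 and tw(G) ≤ 2. Conversely, {b, d, e} is a clique of size 3, and the vertices of any clique must share a bag in every tree decomposition; so some bag has ≥ 3 vertices and tw(G) ≥ 2. Hence tw(G) = 2 exactly.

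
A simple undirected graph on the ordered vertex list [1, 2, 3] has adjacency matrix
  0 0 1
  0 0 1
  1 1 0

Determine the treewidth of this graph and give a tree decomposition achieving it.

Each bag holds 2 vertices, so the decomposition has width 1, which upper-bounds the treewidth. Since G has at least one edge (e.g. 2–3), it is not an edgeless graph, so tw(G) ≥ 1. Hence tw(G) = 1 exactly.

Treewidth 1.
Bags: B1 = {2, 3}  B2 = {1, 3}
Tree: B1–B2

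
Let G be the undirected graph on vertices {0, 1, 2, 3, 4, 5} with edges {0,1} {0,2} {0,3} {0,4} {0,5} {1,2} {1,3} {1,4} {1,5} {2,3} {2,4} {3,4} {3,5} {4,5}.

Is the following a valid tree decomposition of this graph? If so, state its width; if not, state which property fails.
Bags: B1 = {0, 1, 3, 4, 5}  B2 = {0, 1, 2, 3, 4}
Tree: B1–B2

Yes; width 4.

Checking the three conditions: (i) the bags cover all of {0, 1, 2, 3, 4, 5}; (ii) for each edge, some bag contains both endpoints; (iii) the bags containing any fixed vertex form a subtree. All hold, so the decomposition is valid with width 5 − 1 = 4.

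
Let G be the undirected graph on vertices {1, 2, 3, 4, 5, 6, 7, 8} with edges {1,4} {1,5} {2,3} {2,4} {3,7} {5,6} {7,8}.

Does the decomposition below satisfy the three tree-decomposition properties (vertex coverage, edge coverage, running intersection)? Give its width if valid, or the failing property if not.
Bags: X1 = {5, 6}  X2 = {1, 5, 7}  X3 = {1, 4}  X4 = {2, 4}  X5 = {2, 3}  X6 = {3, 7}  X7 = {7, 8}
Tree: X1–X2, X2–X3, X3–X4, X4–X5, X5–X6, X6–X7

No — bags containing vertex 7 are not connected in the tree.

A tree decomposition must satisfy three properties: every vertex lies in some bag; for every edge, both endpoints lie together in some bag; and for every vertex, the bags containing it form a connected subtree. Here bags containing vertex 7 are not connected in the tree, so the decomposition is invalid.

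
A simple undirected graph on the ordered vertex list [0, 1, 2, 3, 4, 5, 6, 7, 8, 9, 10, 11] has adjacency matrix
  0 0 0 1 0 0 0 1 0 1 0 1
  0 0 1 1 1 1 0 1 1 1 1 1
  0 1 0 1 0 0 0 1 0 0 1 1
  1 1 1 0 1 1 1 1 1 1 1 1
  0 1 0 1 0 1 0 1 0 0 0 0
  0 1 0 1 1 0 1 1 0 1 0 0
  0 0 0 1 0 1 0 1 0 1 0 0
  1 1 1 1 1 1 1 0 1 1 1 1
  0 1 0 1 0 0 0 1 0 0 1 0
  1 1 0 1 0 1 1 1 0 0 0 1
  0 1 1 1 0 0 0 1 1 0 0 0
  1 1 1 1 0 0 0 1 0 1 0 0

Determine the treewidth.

4

A width-4 tree decomposition is:
Bags: B1 = {1, 3, 5, 7, 9}  B2 = {1, 3, 7, 9, 11}  B3 = {1, 2, 3, 7, 11}  B4 = {0, 3, 7, 9, 11}  B5 = {1, 3, 4, 5, 7}  B6 = {1, 2, 3, 7, 10}  B7 = {3, 5, 6, 7, 9}  B8 = {1, 3, 7, 8, 10}
Tree: B1–B2, B2–B3, B2–B4, B1–B5, B3–B6, B1–B7, B6–B8
Every bag has size at most 5, so the width is 5 − 1 = 4 and tw(G) ≤ 4. For the lower bound, the 5 vertices {0, 3, 7, 9, 11} are pairwise adjacent, and any tree decomposition puts a clique entirely inside one bag — forcing width ≥ 4. The upper and lower bounds meet at 4, so that is the treewidth.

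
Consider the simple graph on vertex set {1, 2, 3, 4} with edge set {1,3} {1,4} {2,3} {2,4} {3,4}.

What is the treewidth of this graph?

2

A width-2 tree decomposition is:
Bags: B1 = {2, 3, 4}  B2 = {1, 3, 4}
Tree: B1–B2
Every bag has size at most 3, so the width is 3 − 1 = 2 and tw(G) ≤ 2. For the lower bound, the 3 vertices {1, 3, 4} are pairwise adjacent, and any tree decomposition puts a clique entirely inside one bag — forcing width ≥ 2. Combining the bounds, tw(G) = 2.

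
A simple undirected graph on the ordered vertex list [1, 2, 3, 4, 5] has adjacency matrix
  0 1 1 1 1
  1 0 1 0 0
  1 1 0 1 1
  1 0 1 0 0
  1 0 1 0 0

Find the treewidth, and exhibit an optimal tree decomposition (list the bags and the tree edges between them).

Every bag has size at most 3, so the width is 3 − 1 = 2 and tw(G) ≤ 2. For the lower bound, the 3 vertices {1, 2, 3} are pairwise adjacent, and any tree decomposition puts a clique entirely inside one bag — forcing width ≥ 2. Hence tw(G) = 2 exactly.

Treewidth 2.
One such decomposition:
Bags: B1 = {1, 2, 3}  B2 = {1, 3, 5}  B3 = {1, 3, 4}
Tree: B1–B2, B2–B3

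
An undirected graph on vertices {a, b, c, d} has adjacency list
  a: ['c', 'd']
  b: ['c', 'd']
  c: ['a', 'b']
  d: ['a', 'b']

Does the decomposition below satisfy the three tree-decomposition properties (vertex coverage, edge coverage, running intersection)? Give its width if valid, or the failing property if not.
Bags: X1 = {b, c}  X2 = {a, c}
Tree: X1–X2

No — vertex d appears in no bag.

A tree decomposition must satisfy three properties: every vertex lies in some bag; for every edge, both endpoints lie together in some bag; and for every vertex, the bags containing it form a connected subtree. Here vertex d appears in no bag, so the decomposition is invalid.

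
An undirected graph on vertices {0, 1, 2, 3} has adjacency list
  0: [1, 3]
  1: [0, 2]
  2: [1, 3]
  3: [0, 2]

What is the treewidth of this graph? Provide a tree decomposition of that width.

Every bag has size at most 3, so the width is 3 − 1 = 2 and tw(G) ≤ 2. Since 2–1–0–3–2 is a cycle in G, G is not acyclic. Forests are exactly the graphs of treewidth ≤ 1, so tw(G) ≥ 2. Therefore the treewidth is 2.

Treewidth 2.
One optimal decomposition is:
Bags: B1 = {0, 1, 2}  B2 = {0, 2, 3}
Tree: B1–B2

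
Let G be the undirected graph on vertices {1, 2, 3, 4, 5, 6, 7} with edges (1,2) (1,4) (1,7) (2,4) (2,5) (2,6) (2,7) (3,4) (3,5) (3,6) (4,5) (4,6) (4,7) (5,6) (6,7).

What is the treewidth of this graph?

3

A width-3 tree decomposition is:
Bags: B1 = {2, 4, 5, 6}  B2 = {3, 4, 5, 6}  B3 = {2, 4, 6, 7}  B4 = {1, 2, 4, 7}
Tree: B1–B2, B1–B3, B3–B4
Each bag holds 4 vertices, so the decomposition has width 3, which upper-bounds the treewidth. For the lower bound, the 4 vertices {1, 2, 4, 7} are pairwise adjacent, and any tree decomposition puts a clique entirely inside one bag — forcing width ≥ 3. The upper and lower bounds meet at 3, so that is the treewidth.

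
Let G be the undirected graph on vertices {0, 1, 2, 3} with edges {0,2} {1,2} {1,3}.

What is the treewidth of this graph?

1

A width-1 tree decomposition is:
Bags: B1 = {1, 3}  B2 = {1, 2}  B3 = {0, 2}
Tree: B1–B2, B2–B3
Each bag holds 2 vertices, so the decomposition has width 1, which upper-bounds the treewidth. Since G has at least one edge (e.g. 3–1), it is not an edgeless graph, so tw(G) ≥ 1. Hence tw(G) = 1 exactly.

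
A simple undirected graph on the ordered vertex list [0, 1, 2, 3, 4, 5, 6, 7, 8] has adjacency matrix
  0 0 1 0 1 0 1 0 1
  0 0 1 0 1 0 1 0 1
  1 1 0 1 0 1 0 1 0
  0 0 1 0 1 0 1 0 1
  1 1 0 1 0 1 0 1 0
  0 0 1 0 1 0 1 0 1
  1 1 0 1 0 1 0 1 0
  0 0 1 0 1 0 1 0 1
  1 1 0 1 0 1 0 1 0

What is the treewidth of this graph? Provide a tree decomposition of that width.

Each bag holds 5 vertices, so the decomposition has width 4, which upper-bounds the treewidth. For the lower bound: the 5 vertex sets {1,4}, {5,8}, {2,3}, {6}, {7} are disjoint, each induces a connected subgraph, and every pair is joined by at least one edge of G. Contracting each set to a single vertex therefore yields K_{5} as a minor, and since treewidth is minor-monotone, tw(G) ≥ tw(K_{5}) = 4. Combining the bounds, tw(G) = 4.

Treewidth 4.
Bags: B1 = {1, 2, 4, 6, 8}  B2 = {2, 4, 5, 6, 8}  B3 = {2, 3, 4, 6, 8}  B4 = {2, 4, 6, 7, 8}  B5 = {0, 2, 4, 6, 8}
Tree: B1–B2, B2–B3, B3–B4, B4–B5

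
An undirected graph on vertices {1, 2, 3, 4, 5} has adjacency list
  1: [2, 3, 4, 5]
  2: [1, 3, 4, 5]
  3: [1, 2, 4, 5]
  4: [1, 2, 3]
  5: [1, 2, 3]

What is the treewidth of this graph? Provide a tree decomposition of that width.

Each bag holds 4 vertices, so the decomposition has width 3, which upper-bounds the treewidth. On the other hand G contains the 4-clique {1, 2, 3, 4}. A clique must lie in a single bag of any decomposition, so no decomposition can have width below 3. Therefore the treewidth is 3.

Treewidth 3.
Bags: B1 = {1, 2, 3, 5}  B2 = {1, 2, 3, 4}
Tree: B1–B2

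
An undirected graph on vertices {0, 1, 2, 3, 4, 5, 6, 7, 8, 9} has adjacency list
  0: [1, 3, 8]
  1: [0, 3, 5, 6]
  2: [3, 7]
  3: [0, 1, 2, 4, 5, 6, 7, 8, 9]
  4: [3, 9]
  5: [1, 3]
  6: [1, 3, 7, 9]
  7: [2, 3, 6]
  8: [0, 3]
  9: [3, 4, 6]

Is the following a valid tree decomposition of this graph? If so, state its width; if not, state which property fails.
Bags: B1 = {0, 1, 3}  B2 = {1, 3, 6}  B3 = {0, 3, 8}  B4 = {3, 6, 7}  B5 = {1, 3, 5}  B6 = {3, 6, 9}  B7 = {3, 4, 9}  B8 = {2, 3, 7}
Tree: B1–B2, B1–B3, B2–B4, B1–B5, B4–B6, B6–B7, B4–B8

Checking the three conditions: (i) the bags cover all of {0, 1, 2, 3, 4, 5, 6, 7, 8, 9}; (ii) for each edge, some bag contains both endpoints; (iii) the bags containing any fixed vertex form a subtree. All hold, so the decomposition is valid with width 3 − 1 = 2.

Yes; width 2.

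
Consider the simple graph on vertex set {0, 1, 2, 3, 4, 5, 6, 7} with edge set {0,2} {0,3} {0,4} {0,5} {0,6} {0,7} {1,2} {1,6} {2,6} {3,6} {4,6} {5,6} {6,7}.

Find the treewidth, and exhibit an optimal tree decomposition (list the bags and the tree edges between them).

Treewidth 2.
One such decomposition:
Bags: B1 = {0, 2, 6}  B2 = {0, 3, 6}  B3 = {0, 4, 6}  B4 = {1, 2, 6}  B5 = {0, 6, 7}  B6 = {0, 5, 6}
Tree: B1–B2, B1–B3, B1–B4, B3–B5, B2–B6

The largest bag has 3 vertices, giving width 2; this decomposition certifies tw(G) ≤ 2. Conversely, {0, 2, 6} is a clique of size 3, and the vertices of any clique must share a bag in every tree decomposition; so some bag has ≥ 3 vertices and tw(G) ≥ 2. Hence tw(G) = 2 exactly.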